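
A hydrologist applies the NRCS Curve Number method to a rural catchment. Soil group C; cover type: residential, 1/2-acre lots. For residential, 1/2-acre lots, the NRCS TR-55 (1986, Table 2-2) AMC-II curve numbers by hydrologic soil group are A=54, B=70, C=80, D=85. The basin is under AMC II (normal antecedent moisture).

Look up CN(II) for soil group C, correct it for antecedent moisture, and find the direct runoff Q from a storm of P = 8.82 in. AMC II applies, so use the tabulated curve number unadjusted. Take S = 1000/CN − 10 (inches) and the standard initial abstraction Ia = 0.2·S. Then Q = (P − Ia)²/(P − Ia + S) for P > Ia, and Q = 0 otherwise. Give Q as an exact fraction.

Q = 86528/13525 in ≈ 6.398 in

NRCS table: residential, 1/2-acre lots, soil group C → CN(II) = 80
AMC II — tabulated CN = 80 applies directly.
S = 1000/80 − 10 = 5/2 in ≈ 2.500 in
Ia = 0.2S: 0.2·2.500 = 0.500 in (exactly 1/2)
Since P=8.820 > Ia=0.500: effective rainfall P−Ia = 208/25 in
Q: (208/25)² ÷ (541/50) = 86528/13525 in (≈ 6.398 in)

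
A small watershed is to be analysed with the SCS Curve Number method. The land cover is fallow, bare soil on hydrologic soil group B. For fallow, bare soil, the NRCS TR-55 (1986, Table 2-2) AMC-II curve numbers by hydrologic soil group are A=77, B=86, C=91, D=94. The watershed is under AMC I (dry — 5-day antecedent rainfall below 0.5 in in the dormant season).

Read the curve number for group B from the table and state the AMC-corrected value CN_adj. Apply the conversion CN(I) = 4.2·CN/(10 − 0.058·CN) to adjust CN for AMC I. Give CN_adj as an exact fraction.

CN_adj = 12900/179 ≈ 72.067

NRCS table: fallow, bare soil, soil group B → CN(II) = 86
Dry (AMC I): CN(I) = 4.2·86/(10 − 0.058·86) = (1806/5)/(1253/250) = 12900/179 ≈ 72.067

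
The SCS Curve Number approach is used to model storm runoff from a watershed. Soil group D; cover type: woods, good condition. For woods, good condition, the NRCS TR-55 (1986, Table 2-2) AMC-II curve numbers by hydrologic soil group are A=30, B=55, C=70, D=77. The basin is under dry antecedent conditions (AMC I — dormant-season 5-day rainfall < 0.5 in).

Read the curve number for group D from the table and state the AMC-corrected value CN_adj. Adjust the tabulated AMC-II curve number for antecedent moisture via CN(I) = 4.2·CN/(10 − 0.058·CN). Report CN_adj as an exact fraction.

CN_adj = 161700/2767 ≈ 58.439

NRCS table: woods, good condition, soil group D → CN(II) = 77
Dry (AMC I): CN(I) = 4.2·77/(10 − 0.058·77) = (1617/5)/(2767/500) = 161700/2767 ≈ 58.439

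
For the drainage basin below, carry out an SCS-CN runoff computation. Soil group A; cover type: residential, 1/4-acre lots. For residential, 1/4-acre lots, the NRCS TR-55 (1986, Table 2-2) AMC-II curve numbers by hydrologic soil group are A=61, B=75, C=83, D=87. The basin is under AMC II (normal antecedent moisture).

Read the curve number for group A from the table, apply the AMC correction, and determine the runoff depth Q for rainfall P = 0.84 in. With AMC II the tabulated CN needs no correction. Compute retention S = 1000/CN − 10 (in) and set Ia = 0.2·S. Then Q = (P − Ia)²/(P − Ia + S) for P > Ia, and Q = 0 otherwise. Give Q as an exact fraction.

Q = 0 in ≈ 0.000 in

NRCS table: residential, 1/4-acre lots, soil group A → CN(II) = 61
AMC II — tabulated CN = 61 applies directly.
Max retention: S = 1000/61 − 10 = 390/61 in (≈ 6.393 in)
Ia = 0.2·(390/61) = 78/61 in ≈ 1.279 in
P = 0.840 ≤ Ia = 1.279 in: entire storm abstracted, Q = 0.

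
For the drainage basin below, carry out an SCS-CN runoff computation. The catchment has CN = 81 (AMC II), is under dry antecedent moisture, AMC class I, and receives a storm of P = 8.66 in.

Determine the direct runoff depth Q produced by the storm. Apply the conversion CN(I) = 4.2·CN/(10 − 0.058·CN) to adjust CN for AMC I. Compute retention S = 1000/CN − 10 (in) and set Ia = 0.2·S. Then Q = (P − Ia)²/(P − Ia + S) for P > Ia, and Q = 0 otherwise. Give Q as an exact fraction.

Adjust CN=81 to AMC I: 4.2·81/(10 − 0.058·81) → (1701/5) ÷ (2651/500) = 170100/2651 ≈ 64.164
S = 1000/(170100/2651) − 10 = 9500/1701 in ≈ 5.585 in
Ia = 0.2S: 0.2·5.585 = 1.117 in (exactly 1900/1701)
Since P=8.660 > Ia=1.117: effective rainfall P−Ia = 641533/85050 in
Q = (641533/85050)²/((641533/85050) + 9500/1701) = (411564590089/7233502500)/(1116533/85050) = 411564590089/94961131650 in ≈ 4.334 in

Q = 411564590089/94961131650 in ≈ 4.334 in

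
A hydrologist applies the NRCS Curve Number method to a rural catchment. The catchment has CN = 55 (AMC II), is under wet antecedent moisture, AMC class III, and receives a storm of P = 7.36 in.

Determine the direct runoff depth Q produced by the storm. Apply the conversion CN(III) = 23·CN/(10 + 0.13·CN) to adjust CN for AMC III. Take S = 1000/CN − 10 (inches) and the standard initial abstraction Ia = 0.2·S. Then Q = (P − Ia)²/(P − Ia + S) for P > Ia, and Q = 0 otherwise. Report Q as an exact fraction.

Q = 221046338/51036425 in ≈ 4.331 in

Adjust CN=55 to AMC III: 23·55/(10 + 0.13·55) → 1265 ÷ (343/20) = 25300/343 ≈ 73.761
Max retention: S = 1000/(25300/343) − 10 = 900/253 in (≈ 3.557 in)
Ia = 0.2·(900/253) = 180/253 in ≈ 0.711 in
P − Ia = 7.360 − 0.711 = 42052/6325 ≈ 6.649 in (> 0, runoff occurs)
Runoff Q = (P−Ia)²/(P−Ia+S) = (6.649)²/(6.649+3.557) = 221046338/51036425 ≈ 4.331 in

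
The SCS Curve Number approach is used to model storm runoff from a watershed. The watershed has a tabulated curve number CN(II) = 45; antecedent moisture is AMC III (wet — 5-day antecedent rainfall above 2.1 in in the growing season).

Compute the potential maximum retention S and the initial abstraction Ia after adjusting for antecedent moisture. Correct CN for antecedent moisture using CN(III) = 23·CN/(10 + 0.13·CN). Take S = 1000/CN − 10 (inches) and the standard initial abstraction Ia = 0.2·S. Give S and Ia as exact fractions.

Wet (AMC III): CN(III) = 23·45/(10 + 0.13·45) = 1035/(317/20) = 20700/317 ≈ 65.300
Max retention: S = 1000/(20700/317) − 10 = 1100/207 in (≈ 5.314 in)
Initial abstraction Ia = S/5 = (1100/207)/5 = 220/207 ≈ 1.063 in

S = 1100/207 in ≈ 5.314 in; Ia = 220/207 in ≈ 1.063 in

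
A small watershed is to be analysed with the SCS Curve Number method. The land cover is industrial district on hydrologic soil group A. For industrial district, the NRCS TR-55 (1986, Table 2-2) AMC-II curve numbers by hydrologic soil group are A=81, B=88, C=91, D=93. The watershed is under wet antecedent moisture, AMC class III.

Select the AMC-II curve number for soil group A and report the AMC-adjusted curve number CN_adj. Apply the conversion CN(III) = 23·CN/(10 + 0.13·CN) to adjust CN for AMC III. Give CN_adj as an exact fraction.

NRCS table: industrial district, soil group A → CN(II) = 81
Wet (AMC III): CN(III) = 23·81/(10 + 0.13·81) = 1863/(2053/100) = 186300/2053 ≈ 90.745

CN_adj = 186300/2053 ≈ 90.745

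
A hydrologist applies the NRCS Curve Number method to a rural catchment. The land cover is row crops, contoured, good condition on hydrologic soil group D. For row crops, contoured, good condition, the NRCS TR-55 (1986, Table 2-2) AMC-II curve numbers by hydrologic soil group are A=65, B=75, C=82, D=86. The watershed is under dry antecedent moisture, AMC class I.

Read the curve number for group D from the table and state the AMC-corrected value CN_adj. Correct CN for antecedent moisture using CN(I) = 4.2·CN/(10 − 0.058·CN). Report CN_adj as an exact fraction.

NRCS table: row crops, contoured, good condition, soil group D → CN(II) = 86
Dry (AMC I): CN(I) = 4.2·86/(10 − 0.058·86) = (1806/5)/(1253/250) = 12900/179 ≈ 72.067

CN_adj = 12900/179 ≈ 72.067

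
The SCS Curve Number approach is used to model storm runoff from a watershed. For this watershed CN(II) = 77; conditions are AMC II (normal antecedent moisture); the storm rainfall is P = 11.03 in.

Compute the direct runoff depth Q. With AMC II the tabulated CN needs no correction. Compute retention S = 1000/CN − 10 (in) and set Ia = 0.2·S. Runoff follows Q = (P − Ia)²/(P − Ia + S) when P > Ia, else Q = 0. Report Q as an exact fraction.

Q = 6453069561/795648700 in ≈ 8.110 in

CN(II) = 77; AMC II needs no correction.
Max retention: S = 1000/77 − 10 = 230/77 in (≈ 2.987 in)
Ia = 0.2·(230/77) = 46/77 in ≈ 0.597 in
Since P=11.030 > Ia=0.597: effective rainfall P−Ia = 80331/7700 in
Runoff Q = (P−Ia)²/(P−Ia+S) = (10.433)²/(10.433+2.987) = 6453069561/795648700 ≈ 8.110 in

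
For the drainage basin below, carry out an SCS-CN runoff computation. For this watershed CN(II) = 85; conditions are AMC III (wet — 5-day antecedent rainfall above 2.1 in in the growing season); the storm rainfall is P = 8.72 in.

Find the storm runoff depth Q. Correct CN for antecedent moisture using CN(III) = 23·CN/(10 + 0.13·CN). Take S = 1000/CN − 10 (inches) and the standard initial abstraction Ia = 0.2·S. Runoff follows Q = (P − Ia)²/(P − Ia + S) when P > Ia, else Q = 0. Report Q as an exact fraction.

Adjust CN=85 to AMC III: 23·85/(10 + 0.13·85) → 1955 ÷ (421/20) = 39100/421 ≈ 92.874
Retention S: 1000/CN − 10 with CN=92.874 → S = 300/391 ≈ 0.767 in
Ia = 0.2·(300/391) = 60/391 in ≈ 0.153 in
P − Ia = 8.720 − 0.153 = 83738/9775 ≈ 8.567 in (> 0, runoff occurs)
Q: (83738/9775)² ÷ (91238/9775) = 3506026322/445925725 in (≈ 7.862 in)

Q = 3506026322/445925725 in ≈ 7.862 in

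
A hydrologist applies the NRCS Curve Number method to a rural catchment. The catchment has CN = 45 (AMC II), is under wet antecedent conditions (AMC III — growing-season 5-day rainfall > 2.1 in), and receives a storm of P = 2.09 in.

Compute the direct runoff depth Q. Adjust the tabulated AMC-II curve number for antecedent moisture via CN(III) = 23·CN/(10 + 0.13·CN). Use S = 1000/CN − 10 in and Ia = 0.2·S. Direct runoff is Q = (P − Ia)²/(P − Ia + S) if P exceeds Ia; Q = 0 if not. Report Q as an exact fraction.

CN(III) from CN(II)=45: (23·45)/(10 + 0.13·45) = 20700/317 ≈ 65.300
Max retention: S = 1000/(20700/317) − 10 = 1100/207 in (≈ 5.314 in)
Initial abstraction Ia = S/5 = (1100/207)/5 = 220/207 ≈ 1.063 in
P − Ia = 2.090 − 1.063 = 21263/20700 ≈ 1.027 in (> 0, runoff occurs)
Runoff Q = (P−Ia)²/(P−Ia+S) = (1.027)²/(1.027+5.314) = 41101379/247013100 ≈ 0.166 in

Q = 41101379/247013100 in ≈ 0.166 in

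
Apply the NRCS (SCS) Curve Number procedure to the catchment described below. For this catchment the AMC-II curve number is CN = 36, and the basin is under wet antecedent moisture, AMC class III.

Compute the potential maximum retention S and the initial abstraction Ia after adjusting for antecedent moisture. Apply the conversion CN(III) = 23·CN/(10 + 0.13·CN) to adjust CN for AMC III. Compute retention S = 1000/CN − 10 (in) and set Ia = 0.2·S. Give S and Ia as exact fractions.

CN(III) from CN(II)=36: (23·36)/(10 + 0.13·36) = 20700/367 ≈ 56.403
S = 1000/(20700/367) − 10 = 1600/207 in ≈ 7.729 in
Ia = 0.2S: 0.2·7.729 = 1.546 in (exactly 320/207)

S = 1600/207 in ≈ 7.729 in; Ia = 320/207 in ≈ 1.546 in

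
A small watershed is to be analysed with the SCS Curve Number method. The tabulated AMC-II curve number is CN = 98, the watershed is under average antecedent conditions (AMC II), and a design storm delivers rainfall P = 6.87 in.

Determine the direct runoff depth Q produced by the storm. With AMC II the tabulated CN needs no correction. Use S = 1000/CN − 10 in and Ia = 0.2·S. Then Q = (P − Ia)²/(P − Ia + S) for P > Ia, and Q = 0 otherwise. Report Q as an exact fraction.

Average conditions: CN = 98 (no AMC adjustment).
S = 1000/98 − 10 = 10/49 in ≈ 0.204 in
Ia = 0.2S: 0.2·0.204 = 0.041 in (exactly 2/49)
Excess rainfall: 6.870 − 0.041 = 6.829 in; P > Ia so Q > 0
Q: (33463/4900)² ÷ (34463/4900) = 1119772369/168868700 in (≈ 6.631 in)

Q = 1119772369/168868700 in ≈ 6.631 in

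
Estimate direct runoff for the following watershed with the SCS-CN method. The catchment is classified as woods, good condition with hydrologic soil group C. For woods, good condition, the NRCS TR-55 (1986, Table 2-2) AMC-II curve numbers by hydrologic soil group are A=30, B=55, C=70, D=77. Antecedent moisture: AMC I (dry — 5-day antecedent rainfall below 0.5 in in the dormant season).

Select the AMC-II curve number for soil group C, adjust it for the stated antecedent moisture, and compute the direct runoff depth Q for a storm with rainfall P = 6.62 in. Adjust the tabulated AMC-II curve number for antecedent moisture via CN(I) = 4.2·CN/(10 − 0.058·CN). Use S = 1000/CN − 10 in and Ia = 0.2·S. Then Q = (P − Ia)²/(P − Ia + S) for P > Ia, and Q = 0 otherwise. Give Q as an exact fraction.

NRCS table: woods, good condition, soil group C → CN(II) = 70
CN(I) from CN(II)=70: (4.2·70)/(10 − 0.058·70) = 4900/99 ≈ 49.495
Retention S: 1000/CN − 10 with CN=49.495 → S = 500/49 ≈ 10.204 in
Ia = 0.2S: 0.2·10.204 = 2.041 in (exactly 100/49)
P − Ia = 6.620 − 2.041 = 11219/2450 ≈ 4.579 in (> 0, runoff occurs)
Q = (11219/2450)²/((11219/2450) + 500/49) = (125865961/6002500)/(36219/2450) = 125865961/88736550 in ≈ 1.418 in

Q = 125865961/88736550 in ≈ 1.418 in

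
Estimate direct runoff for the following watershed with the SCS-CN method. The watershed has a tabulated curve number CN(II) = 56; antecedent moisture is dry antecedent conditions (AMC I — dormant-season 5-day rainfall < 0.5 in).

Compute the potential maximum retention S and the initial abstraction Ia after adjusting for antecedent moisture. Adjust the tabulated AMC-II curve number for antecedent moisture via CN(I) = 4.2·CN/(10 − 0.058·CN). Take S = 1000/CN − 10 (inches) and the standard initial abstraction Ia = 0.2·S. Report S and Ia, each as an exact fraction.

S = 2750/147 in ≈ 18.707 in; Ia = 550/147 in ≈ 3.741 in

Dry (AMC I): CN(I) = 4.2·56/(10 − 0.058·56) = (1176/5)/(844/125) = 7350/211 ≈ 34.834
Max retention: S = 1000/(7350/211) − 10 = 2750/147 in (≈ 18.707 in)
Ia = 0.2·(2750/147) = 550/147 in ≈ 3.741 in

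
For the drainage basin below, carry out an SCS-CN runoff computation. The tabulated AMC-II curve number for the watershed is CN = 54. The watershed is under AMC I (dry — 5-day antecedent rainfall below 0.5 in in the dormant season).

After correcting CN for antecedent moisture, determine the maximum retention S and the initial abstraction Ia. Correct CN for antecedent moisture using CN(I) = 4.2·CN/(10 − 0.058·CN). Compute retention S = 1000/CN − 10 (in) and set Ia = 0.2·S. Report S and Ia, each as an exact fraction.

S = 11500/567 in ≈ 20.282 in; Ia = 2300/567 in ≈ 4.056 in

Dry (AMC I): CN(I) = 4.2·54/(10 − 0.058·54) = (1134/5)/(1717/250) = 56700/1717 ≈ 33.023
Retention S: 1000/CN − 10 with CN=33.023 → S = 11500/567 ≈ 20.282 in
Initial abstraction Ia = S/5 = (11500/567)/5 = 2300/567 ≈ 4.056 in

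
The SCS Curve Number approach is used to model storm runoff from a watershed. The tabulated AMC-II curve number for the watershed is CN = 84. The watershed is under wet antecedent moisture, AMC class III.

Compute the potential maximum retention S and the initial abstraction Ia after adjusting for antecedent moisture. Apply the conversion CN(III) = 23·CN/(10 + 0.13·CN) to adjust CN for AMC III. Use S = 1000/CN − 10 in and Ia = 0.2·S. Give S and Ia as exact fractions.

CN(III) from CN(II)=84: (23·84)/(10 + 0.13·84) = 48300/523 ≈ 92.352
Max retention: S = 1000/(48300/523) − 10 = 400/483 in (≈ 0.828 in)
Ia = 0.2·(400/483) = 80/483 in ≈ 0.166 in

S = 400/483 in ≈ 0.828 in; Ia = 80/483 in ≈ 0.166 in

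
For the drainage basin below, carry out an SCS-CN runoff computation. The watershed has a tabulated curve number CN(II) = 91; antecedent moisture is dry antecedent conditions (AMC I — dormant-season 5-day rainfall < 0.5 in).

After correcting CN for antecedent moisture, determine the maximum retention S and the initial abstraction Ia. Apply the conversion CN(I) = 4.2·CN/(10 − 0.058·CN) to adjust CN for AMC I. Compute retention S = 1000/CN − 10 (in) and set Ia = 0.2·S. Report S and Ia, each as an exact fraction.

Dry (AMC I): CN(I) = 4.2·91/(10 − 0.058·91) = (1911/5)/(2361/500) = 63700/787 ≈ 80.940
Max retention: S = 1000/(63700/787) − 10 = 1500/637 in (≈ 2.355 in)
Ia = 0.2·(1500/637) = 300/637 in ≈ 0.471 in

S = 1500/637 in ≈ 2.355 in; Ia = 300/637 in ≈ 0.471 in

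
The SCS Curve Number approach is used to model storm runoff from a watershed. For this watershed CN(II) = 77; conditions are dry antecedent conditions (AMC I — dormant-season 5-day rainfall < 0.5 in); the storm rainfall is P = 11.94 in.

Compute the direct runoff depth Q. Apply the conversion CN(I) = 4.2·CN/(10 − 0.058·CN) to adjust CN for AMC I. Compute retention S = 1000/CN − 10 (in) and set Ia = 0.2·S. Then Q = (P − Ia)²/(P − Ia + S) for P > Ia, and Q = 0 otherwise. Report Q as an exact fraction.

Q = 723093421801/115239466650 in ≈ 6.275 in

Dry (AMC I): CN(I) = 4.2·77/(10 − 0.058·77) = (1617/5)/(2767/500) = 161700/2767 ≈ 58.439
Retention S: 1000/CN − 10 with CN=58.439 → S = 11500/1617 ≈ 7.112 in
Ia = 0.2S: 0.2·7.112 = 1.422 in (exactly 2300/1617)
Excess rainfall: 11.940 − 1.422 = 10.518 in; P > Ia so Q > 0
Q: (850349/80850)² ÷ (1425349/80850) = 723093421801/115239466650 in (≈ 6.275 in)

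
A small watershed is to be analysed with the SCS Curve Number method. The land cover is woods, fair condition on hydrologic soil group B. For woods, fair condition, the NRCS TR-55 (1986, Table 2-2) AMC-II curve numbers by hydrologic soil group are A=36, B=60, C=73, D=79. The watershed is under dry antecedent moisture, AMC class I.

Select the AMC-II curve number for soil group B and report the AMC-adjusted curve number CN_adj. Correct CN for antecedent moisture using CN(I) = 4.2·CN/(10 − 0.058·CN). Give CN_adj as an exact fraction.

CN_adj = 6300/163 ≈ 38.650

NRCS table: woods, fair condition, soil group B → CN(II) = 60
CN(I) from CN(II)=60: (4.2·60)/(10 − 0.058·60) = 6300/163 ≈ 38.650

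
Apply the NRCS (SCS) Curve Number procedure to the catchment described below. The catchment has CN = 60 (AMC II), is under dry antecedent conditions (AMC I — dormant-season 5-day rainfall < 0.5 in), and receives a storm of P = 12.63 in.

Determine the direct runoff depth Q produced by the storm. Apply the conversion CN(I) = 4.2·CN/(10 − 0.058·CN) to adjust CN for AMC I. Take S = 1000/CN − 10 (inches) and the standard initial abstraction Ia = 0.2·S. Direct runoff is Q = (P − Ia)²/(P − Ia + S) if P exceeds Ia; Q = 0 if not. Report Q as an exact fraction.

Adjust CN=60 to AMC I: 4.2·60/(10 − 0.058·60) → 252 ÷ (163/25) = 6300/163 ≈ 38.650
Max retention: S = 1000/(6300/163) − 10 = 1000/63 in (≈ 15.873 in)
Ia = 0.2·(1000/63) = 200/63 in ≈ 3.175 in
Excess rainfall: 12.630 − 3.175 = 9.455 in; P > Ia so Q > 0
Q = (59569/6300)²/((59569/6300) + 1000/63) = (3548465761/39690000)/(159569/6300) = 3548465761/1005284700 in ≈ 3.530 in

Q = 3548465761/1005284700 in ≈ 3.530 in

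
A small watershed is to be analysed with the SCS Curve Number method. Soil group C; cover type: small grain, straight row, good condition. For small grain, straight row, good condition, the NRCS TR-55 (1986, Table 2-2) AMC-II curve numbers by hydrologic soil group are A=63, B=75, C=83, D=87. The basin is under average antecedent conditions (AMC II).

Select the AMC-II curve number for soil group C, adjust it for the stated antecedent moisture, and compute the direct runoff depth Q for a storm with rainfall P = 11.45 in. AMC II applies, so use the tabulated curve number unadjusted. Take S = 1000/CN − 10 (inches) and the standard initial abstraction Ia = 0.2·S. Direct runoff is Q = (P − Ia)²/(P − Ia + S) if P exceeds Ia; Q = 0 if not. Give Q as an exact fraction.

NRCS table: small grain, straight row, good condition, soil group C → CN(II) = 83
AMC II — tabulated CN = 83 applies directly.
S = 1000/83 − 10 = 170/83 in ≈ 2.048 in
Initial abstraction Ia = S/5 = (170/83)/5 = 34/83 ≈ 0.410 in
Since P=11.450 > Ia=0.410: effective rainfall P−Ia = 18327/1660 in
Runoff Q = (P−Ia)²/(P−Ia+S) = (11.040)²/(11.040+2.048) = 335878929/36066820 ≈ 9.313 in

Q = 335878929/36066820 in ≈ 9.313 in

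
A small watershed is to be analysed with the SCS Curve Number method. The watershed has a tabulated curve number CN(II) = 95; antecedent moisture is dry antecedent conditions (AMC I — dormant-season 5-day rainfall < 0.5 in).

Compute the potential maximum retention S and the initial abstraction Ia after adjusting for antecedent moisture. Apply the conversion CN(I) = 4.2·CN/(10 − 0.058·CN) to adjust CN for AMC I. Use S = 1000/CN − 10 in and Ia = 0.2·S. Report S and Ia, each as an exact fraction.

Dry (AMC I): CN(I) = 4.2·95/(10 − 0.058·95) = 399/(449/100) = 39900/449 ≈ 88.864
S = 1000/(39900/449) − 10 = 500/399 in ≈ 1.253 in
Initial abstraction Ia = S/5 = (500/399)/5 = 100/399 ≈ 0.251 in

S = 500/399 in ≈ 1.253 in; Ia = 100/399 in ≈ 0.251 in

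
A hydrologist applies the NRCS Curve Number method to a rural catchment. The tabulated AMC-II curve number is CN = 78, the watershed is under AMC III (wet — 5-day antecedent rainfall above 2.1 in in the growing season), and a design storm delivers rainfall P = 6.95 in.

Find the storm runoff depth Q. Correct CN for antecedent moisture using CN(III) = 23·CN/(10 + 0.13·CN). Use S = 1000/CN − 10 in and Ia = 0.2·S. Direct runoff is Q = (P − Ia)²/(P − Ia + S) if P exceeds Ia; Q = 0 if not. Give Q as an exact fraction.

Q = 14468000089/2552557020 in ≈ 5.668 in

Adjust CN=78 to AMC III: 23·78/(10 + 0.13·78) → 1794 ÷ (1007/50) = 89700/1007 ≈ 89.076
Max retention: S = 1000/(89700/1007) − 10 = 1100/897 in (≈ 1.226 in)
Ia = 0.2S: 0.2·1.226 = 0.245 in (exactly 220/897)
Since P=6.950 > Ia=0.245: effective rainfall P−Ia = 120283/17940 in
Q: (120283/17940)² ÷ (142283/17940) = 14468000089/2552557020 in (≈ 5.668 in)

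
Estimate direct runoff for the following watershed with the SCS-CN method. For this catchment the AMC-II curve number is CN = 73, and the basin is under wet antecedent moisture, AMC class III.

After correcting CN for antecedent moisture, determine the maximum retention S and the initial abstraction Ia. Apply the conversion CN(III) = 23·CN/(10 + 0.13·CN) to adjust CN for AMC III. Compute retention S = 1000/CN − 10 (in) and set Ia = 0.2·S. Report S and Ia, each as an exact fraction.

Adjust CN=73 to AMC III: 23·73/(10 + 0.13·73) → 1679 ÷ (1949/100) = 167900/1949 ≈ 86.147
Max retention: S = 1000/(167900/1949) − 10 = 2700/1679 in (≈ 1.608 in)
Initial abstraction Ia = S/5 = (2700/1679)/5 = 540/1679 ≈ 0.322 in

S = 2700/1679 in ≈ 1.608 in; Ia = 540/1679 in ≈ 0.322 in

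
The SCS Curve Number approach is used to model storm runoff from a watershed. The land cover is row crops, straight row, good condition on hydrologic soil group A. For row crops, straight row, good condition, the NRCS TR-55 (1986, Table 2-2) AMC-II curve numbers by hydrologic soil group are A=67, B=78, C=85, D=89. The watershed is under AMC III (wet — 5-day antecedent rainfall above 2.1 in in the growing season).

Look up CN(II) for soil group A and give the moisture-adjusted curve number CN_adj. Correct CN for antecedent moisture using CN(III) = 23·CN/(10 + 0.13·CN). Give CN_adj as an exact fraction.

CN_adj = 154100/1871 ≈ 82.362

NRCS table: row crops, straight row, good condition, soil group A → CN(II) = 67
Adjust CN=67 to AMC III: 23·67/(10 + 0.13·67) → 1541 ÷ (1871/100) = 154100/1871 ≈ 82.362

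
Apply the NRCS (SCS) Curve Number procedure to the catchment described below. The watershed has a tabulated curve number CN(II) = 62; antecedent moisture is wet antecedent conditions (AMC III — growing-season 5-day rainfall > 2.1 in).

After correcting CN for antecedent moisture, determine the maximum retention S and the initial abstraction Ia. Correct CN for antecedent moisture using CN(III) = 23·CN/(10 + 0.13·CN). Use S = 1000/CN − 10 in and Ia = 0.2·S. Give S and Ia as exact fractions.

S = 1900/713 in ≈ 2.665 in; Ia = 380/713 in ≈ 0.533 in

Wet (AMC III): CN(III) = 23·62/(10 + 0.13·62) = 1426/(903/50) = 71300/903 ≈ 78.959
S = 1000/(71300/903) − 10 = 1900/713 in ≈ 2.665 in
Initial abstraction Ia = S/5 = (1900/713)/5 = 380/713 ≈ 0.533 in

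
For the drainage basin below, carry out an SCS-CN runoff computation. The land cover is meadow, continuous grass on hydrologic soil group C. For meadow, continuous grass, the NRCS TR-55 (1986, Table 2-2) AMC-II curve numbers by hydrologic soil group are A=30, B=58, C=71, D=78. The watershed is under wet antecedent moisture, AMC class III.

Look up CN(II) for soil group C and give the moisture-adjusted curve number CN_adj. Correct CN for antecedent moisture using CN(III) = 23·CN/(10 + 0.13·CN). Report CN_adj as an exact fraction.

NRCS table: meadow, continuous grass, soil group C → CN(II) = 71
Adjust CN=71 to AMC III: 23·71/(10 + 0.13·71) → 1633 ÷ (1923/100) = 163300/1923 ≈ 84.919

CN_adj = 163300/1923 ≈ 84.919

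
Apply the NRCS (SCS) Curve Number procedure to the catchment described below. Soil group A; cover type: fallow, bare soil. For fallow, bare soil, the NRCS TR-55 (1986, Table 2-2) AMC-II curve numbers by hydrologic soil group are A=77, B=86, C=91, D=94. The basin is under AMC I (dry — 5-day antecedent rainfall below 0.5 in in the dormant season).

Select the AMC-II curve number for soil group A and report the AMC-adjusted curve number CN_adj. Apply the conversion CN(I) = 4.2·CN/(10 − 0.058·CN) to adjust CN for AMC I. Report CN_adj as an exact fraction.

NRCS table: fallow, bare soil, soil group A → CN(II) = 77
Adjust CN=77 to AMC I: 4.2·77/(10 − 0.058·77) → (1617/5) ÷ (2767/500) = 161700/2767 ≈ 58.439

CN_adj = 161700/2767 ≈ 58.439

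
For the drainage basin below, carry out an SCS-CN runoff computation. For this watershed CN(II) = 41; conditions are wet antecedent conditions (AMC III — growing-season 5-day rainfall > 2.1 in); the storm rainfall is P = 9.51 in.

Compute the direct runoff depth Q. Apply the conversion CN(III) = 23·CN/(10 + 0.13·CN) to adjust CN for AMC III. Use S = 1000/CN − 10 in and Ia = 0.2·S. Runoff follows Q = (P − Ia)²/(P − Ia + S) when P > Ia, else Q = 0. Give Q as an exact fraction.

Adjust CN=41 to AMC III: 23·41/(10 + 0.13·41) → 943 ÷ (1533/100) = 94300/1533 ≈ 61.513
S = 1000/(94300/1533) − 10 = 5900/943 in ≈ 6.257 in
Ia = 0.2·(5900/943) = 1180/943 in ≈ 1.251 in
P − Ia = 9.510 − 1.251 = 778793/94300 ≈ 8.259 in (> 0, runoff occurs)
Q: (778793/94300)² ÷ (1368793/94300) = 606518536849/129077179900 in (≈ 4.699 in)

Q = 606518536849/129077179900 in ≈ 4.699 in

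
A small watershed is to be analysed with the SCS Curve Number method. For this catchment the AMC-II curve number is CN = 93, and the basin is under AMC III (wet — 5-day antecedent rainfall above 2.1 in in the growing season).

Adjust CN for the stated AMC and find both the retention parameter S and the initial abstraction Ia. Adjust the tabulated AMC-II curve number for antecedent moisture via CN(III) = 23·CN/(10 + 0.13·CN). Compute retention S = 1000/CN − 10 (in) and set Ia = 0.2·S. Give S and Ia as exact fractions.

S = 700/2139 in ≈ 0.327 in; Ia = 140/2139 in ≈ 0.065 in

Wet (AMC III): CN(III) = 23·93/(10 + 0.13·93) = 2139/(2209/100) = 213900/2209 ≈ 96.831
Retention S: 1000/CN − 10 with CN=96.831 → S = 700/2139 ≈ 0.327 in
Ia = 0.2S: 0.2·0.327 = 0.065 in (exactly 140/2139)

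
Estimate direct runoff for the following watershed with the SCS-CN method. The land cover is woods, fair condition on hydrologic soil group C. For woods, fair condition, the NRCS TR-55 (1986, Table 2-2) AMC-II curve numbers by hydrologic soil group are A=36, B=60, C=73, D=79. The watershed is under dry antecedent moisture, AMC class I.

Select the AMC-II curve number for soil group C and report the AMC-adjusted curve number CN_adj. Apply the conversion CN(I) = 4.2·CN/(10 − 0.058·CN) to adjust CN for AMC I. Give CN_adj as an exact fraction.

NRCS table: woods, fair condition, soil group C → CN(II) = 73
Adjust CN=73 to AMC I: 4.2·73/(10 − 0.058·73) → (1533/5) ÷ (2883/500) = 51100/961 ≈ 53.174

CN_adj = 51100/961 ≈ 53.174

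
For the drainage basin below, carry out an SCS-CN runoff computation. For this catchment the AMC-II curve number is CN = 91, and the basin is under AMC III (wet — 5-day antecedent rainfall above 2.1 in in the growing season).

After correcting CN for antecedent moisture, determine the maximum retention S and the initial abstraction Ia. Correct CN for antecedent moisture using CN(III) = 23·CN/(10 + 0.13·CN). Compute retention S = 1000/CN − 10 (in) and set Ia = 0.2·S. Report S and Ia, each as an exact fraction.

S = 900/2093 in ≈ 0.430 in; Ia = 180/2093 in ≈ 0.086 in

Wet (AMC III): CN(III) = 23·91/(10 + 0.13·91) = 2093/(2183/100) = 209300/2183 ≈ 95.877
Retention S: 1000/CN − 10 with CN=95.877 → S = 900/2093 ≈ 0.430 in
Ia = 0.2·(900/2093) = 180/2093 in ≈ 0.086 in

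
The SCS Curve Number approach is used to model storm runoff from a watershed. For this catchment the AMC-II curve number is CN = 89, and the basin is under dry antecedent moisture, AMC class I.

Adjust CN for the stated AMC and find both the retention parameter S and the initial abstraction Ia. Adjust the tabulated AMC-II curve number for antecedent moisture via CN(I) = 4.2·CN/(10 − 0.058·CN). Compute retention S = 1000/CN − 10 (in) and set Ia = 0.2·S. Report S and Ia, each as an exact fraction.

S = 5500/1869 in ≈ 2.943 in; Ia = 1100/1869 in ≈ 0.589 in

CN(I) from CN(II)=89: (4.2·89)/(10 − 0.058·89) = 186900/2419 ≈ 77.263
Retention S: 1000/CN − 10 with CN=77.263 → S = 5500/1869 ≈ 2.943 in
Initial abstraction Ia = S/5 = (5500/1869)/5 = 1100/1869 ≈ 0.589 in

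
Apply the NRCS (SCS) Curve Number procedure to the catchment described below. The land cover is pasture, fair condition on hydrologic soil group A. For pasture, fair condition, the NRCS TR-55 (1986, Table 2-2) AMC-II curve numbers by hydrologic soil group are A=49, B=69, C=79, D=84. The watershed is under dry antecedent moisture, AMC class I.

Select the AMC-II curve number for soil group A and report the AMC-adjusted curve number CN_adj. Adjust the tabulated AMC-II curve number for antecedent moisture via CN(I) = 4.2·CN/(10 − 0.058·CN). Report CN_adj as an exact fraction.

CN_adj = 34300/1193 ≈ 28.751

NRCS table: pasture, fair condition, soil group A → CN(II) = 49
Dry (AMC I): CN(I) = 4.2·49/(10 − 0.058·49) = (1029/5)/(3579/500) = 34300/1193 ≈ 28.751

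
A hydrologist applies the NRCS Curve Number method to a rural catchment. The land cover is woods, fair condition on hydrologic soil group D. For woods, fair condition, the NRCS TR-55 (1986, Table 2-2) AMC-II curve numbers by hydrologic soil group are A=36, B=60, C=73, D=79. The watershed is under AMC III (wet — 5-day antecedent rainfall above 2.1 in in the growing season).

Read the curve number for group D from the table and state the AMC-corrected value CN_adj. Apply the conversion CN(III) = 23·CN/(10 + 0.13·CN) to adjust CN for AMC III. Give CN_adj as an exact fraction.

NRCS table: woods, fair condition, soil group D → CN(II) = 79
Wet (AMC III): CN(III) = 23·79/(10 + 0.13·79) = 1817/(2027/100) = 181700/2027 ≈ 89.640

CN_adj = 181700/2027 ≈ 89.640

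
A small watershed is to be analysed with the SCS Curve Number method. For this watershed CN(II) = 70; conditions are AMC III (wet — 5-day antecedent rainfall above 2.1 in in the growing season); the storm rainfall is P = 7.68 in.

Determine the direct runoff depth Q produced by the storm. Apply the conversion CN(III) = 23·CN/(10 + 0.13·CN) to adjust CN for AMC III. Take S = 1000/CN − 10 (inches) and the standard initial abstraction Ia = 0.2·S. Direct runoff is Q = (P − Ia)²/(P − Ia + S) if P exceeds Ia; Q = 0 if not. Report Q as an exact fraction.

Adjust CN=70 to AMC III: 23·70/(10 + 0.13·70) → 1610 ÷ (191/10) = 16100/191 ≈ 84.293
S = 1000/(16100/191) − 10 = 300/161 in ≈ 1.863 in
Ia = 0.2·(300/161) = 60/161 in ≈ 0.373 in
Since P=7.680 > Ia=0.373: effective rainfall P−Ia = 29412/4025 in
Q = (29412/4025)²/((29412/4025) + 300/161) = (865065744/16200625)/(36912/4025) = 18022203/3095225 in ≈ 5.823 in

Q = 18022203/3095225 in ≈ 5.823 in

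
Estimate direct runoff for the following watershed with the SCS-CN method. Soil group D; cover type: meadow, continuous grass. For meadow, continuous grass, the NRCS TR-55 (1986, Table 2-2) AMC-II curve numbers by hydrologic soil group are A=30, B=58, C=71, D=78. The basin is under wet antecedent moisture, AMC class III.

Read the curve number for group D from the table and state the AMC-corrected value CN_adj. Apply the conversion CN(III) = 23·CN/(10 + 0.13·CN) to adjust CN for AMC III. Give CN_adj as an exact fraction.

CN_adj = 89700/1007 ≈ 89.076

NRCS table: meadow, continuous grass, soil group D → CN(II) = 78
Adjust CN=78 to AMC III: 23·78/(10 + 0.13·78) → 1794 ÷ (1007/50) = 89700/1007 ≈ 89.076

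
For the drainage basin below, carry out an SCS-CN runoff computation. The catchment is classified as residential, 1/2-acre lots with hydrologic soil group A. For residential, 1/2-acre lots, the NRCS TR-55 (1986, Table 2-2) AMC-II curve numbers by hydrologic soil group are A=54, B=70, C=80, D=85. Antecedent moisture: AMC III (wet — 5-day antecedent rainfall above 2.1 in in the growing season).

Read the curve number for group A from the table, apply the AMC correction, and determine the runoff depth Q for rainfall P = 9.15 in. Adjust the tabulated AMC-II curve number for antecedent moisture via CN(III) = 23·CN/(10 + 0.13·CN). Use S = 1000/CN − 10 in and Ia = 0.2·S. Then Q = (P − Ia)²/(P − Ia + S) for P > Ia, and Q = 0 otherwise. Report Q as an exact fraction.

NRCS table: residential, 1/2-acre lots, soil group A → CN(II) = 54
Adjust CN=54 to AMC III: 23·54/(10 + 0.13·54) → 1242 ÷ (851/50) = 2700/37 ≈ 72.973
Retention S: 1000/CN − 10 with CN=72.973 → S = 100/27 ≈ 3.704 in
Ia = 0.2S: 0.2·3.704 = 0.741 in (exactly 20/27)
Since P=9.150 > Ia=0.741: effective rainfall P−Ia = 4541/540 in
Runoff Q = (P−Ia)²/(P−Ia+S) = (8.409)²/(8.409+3.704) = 20620681/3532140 ≈ 5.838 in

Q = 20620681/3532140 in ≈ 5.838 in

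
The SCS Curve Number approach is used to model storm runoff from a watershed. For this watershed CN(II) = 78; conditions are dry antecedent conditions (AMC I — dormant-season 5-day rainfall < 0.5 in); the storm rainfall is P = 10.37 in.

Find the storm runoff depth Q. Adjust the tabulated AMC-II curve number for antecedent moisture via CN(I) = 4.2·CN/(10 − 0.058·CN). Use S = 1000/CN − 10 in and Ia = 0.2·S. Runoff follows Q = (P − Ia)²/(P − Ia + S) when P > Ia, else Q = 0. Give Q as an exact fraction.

CN(I) from CN(II)=78: (4.2·78)/(10 − 0.058·78) = 81900/1369 ≈ 59.825
S = 1000/(81900/1369) − 10 = 5500/819 in ≈ 6.716 in
Initial abstraction Ia = S/5 = (5500/819)/5 = 1100/819 ≈ 1.343 in
Excess rainfall: 10.370 − 1.343 = 9.027 in; P > Ia so Q > 0
Q = (739303/81900)²/((739303/81900) + 5500/819) = (546568925809/6707610000)/(1289303/81900) = 546568925809/105593915700 in ≈ 5.176 in

Q = 546568925809/105593915700 in ≈ 5.176 in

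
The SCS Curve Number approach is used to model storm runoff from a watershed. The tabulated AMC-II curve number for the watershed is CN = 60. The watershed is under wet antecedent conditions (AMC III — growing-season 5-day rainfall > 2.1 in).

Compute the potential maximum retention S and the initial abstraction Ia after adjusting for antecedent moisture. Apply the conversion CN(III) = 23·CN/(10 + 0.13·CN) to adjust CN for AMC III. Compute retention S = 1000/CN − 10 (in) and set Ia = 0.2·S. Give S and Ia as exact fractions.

Adjust CN=60 to AMC III: 23·60/(10 + 0.13·60) → 1380 ÷ (89/5) = 6900/89 ≈ 77.528
Max retention: S = 1000/(6900/89) − 10 = 200/69 in (≈ 2.899 in)
Ia = 0.2S: 0.2·2.899 = 0.580 in (exactly 40/69)

S = 200/69 in ≈ 2.899 in; Ia = 40/69 in ≈ 0.580 in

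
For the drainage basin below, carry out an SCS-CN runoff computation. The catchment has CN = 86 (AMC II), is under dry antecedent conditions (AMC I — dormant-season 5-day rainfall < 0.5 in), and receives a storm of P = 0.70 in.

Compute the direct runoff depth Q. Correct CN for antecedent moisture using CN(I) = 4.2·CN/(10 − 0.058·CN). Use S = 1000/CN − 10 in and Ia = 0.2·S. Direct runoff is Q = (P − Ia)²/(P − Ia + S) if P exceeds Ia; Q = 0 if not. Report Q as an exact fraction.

Q = 0 in ≈ 0.000 in

Adjust CN=86 to AMC I: 4.2·86/(10 − 0.058·86) → (1806/5) ÷ (1253/250) = 12900/179 ≈ 72.067
S = 1000/(12900/179) − 10 = 500/129 in ≈ 3.876 in
Ia = 0.2·(500/129) = 100/129 in ≈ 0.775 in
P = 0.700 ≤ Ia = 0.775 in: entire storm abstracted, Q = 0.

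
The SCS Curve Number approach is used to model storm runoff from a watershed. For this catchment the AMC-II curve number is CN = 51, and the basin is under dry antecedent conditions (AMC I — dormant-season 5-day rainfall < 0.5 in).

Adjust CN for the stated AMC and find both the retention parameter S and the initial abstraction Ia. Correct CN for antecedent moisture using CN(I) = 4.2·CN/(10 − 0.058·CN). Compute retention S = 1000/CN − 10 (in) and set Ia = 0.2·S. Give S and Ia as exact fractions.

Adjust CN=51 to AMC I: 4.2·51/(10 − 0.058·51) → (1071/5) ÷ (3521/500) = 15300/503 ≈ 30.417
Retention S: 1000/CN − 10 with CN=30.417 → S = 3500/153 ≈ 22.876 in
Ia = 0.2·(3500/153) = 700/153 in ≈ 4.575 in

S = 3500/153 in ≈ 22.876 in; Ia = 700/153 in ≈ 4.575 in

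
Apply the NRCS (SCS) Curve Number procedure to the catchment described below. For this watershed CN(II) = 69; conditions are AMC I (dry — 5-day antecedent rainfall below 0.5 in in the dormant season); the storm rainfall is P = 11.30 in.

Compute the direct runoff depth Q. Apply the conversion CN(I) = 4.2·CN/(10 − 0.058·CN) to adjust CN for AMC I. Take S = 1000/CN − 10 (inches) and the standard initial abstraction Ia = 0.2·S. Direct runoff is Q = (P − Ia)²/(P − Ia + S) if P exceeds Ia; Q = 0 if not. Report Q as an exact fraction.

Q = 17619111169/4169309130 in ≈ 4.226 in

Dry (AMC I): CN(I) = 4.2·69/(10 − 0.058·69) = (1449/5)/(2999/500) = 144900/2999 ≈ 48.316
Retention S: 1000/CN − 10 with CN=48.316 → S = 15500/1449 ≈ 10.697 in
Ia = 0.2S: 0.2·10.697 = 2.139 in (exactly 3100/1449)
Excess rainfall: 11.300 − 2.139 = 9.161 in; P > Ia so Q > 0
Runoff Q = (P−Ia)²/(P−Ia+S) = (9.161)²/(9.161+10.697) = 17619111169/4169309130 ≈ 4.226 in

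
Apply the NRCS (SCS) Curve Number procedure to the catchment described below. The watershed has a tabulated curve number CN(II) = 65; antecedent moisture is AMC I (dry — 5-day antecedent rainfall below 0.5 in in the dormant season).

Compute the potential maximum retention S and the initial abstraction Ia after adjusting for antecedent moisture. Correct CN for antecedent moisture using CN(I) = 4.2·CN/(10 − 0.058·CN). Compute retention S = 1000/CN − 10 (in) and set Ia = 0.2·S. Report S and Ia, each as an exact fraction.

S = 500/39 in ≈ 12.821 in; Ia = 100/39 in ≈ 2.564 in

Adjust CN=65 to AMC I: 4.2·65/(10 − 0.058·65) → 273 ÷ (623/100) = 3900/89 ≈ 43.820
S = 1000/(3900/89) − 10 = 500/39 in ≈ 12.821 in
Ia = 0.2·(500/39) = 100/39 in ≈ 2.564 in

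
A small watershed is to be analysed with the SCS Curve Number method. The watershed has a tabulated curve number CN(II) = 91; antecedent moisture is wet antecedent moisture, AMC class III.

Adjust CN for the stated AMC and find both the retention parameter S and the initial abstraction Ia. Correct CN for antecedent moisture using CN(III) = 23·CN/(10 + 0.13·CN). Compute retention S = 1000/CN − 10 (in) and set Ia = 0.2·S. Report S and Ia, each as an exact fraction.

S = 900/2093 in ≈ 0.430 in; Ia = 180/2093 in ≈ 0.086 in

Wet (AMC III): CN(III) = 23·91/(10 + 0.13·91) = 2093/(2183/100) = 209300/2183 ≈ 95.877
Retention S: 1000/CN − 10 with CN=95.877 → S = 900/2093 ≈ 0.430 in
Initial abstraction Ia = S/5 = (900/2093)/5 = 180/2093 ≈ 0.086 in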